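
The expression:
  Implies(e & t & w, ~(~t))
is always true.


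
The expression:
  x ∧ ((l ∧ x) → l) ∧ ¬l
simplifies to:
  x ∧ ¬l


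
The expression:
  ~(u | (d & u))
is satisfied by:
  {u: False}


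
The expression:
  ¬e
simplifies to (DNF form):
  ¬e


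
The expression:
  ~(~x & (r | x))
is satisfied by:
  {x: True, r: False}
  {r: False, x: False}
  {r: True, x: True}


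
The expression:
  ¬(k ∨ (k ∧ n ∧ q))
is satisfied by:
  {k: False}


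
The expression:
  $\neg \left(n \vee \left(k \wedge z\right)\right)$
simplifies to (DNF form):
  $\left(\neg k \wedge \neg n\right) \vee \left(\neg n \wedge \neg z\right)$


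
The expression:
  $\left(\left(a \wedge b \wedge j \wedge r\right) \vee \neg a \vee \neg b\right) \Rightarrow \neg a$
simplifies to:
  $\left(b \wedge \neg j\right) \vee \left(b \wedge \neg r\right) \vee \neg a$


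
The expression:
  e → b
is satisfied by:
  {b: True, e: False}
  {e: False, b: False}
  {e: True, b: True}


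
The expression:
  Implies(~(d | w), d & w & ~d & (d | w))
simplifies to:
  d | w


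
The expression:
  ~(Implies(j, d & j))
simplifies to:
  j & ~d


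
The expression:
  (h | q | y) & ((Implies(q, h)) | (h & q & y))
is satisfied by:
  {h: True, y: True, q: False}
  {h: True, y: False, q: False}
  {q: True, h: True, y: True}
  {q: True, h: True, y: False}
  {y: True, q: False, h: False}


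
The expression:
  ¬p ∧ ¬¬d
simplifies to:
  d ∧ ¬p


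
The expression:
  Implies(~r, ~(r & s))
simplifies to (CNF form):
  True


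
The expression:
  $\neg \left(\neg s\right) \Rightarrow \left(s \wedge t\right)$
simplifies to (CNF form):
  $t \vee \neg s$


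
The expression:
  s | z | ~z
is always true.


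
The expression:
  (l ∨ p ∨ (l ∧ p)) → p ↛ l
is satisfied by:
  {l: False}


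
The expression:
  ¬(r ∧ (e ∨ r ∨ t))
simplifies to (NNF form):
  ¬r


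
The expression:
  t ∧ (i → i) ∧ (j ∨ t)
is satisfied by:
  {t: True}


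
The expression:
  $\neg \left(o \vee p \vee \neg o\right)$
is never true.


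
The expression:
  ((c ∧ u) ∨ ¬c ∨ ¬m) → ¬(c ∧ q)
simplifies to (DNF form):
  (m ∧ ¬u) ∨ ¬c ∨ ¬q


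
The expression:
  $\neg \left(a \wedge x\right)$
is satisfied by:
  {x: False, a: False}
  {a: True, x: False}
  {x: True, a: False}


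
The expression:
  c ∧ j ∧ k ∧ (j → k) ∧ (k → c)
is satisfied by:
  {c: True, j: True, k: True}


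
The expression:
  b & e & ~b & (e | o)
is never true.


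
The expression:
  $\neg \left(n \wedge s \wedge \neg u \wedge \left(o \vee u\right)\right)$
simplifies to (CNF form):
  $u \vee \neg n \vee \neg o \vee \neg s$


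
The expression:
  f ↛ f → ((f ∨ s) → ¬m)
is always true.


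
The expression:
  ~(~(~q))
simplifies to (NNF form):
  ~q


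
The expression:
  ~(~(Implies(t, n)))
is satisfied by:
  {n: True, t: False}
  {t: False, n: False}
  {t: True, n: True}


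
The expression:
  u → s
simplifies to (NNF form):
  s ∨ ¬u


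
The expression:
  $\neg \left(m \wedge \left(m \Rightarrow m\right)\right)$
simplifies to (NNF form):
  $\neg m$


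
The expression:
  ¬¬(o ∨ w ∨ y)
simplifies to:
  o ∨ w ∨ y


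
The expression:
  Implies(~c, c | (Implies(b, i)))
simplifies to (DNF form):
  c | i | ~b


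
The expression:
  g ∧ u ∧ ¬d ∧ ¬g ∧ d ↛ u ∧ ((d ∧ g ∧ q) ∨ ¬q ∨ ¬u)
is never true.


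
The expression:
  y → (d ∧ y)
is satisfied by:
  {d: True, y: False}
  {y: False, d: False}
  {y: True, d: True}


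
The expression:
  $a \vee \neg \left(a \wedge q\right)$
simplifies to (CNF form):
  $\text{True}$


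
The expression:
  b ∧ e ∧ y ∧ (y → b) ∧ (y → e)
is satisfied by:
  {e: True, b: True, y: True}


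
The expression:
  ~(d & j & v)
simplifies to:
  ~d | ~j | ~v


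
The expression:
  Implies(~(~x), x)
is always true.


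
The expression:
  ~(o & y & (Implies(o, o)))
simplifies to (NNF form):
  ~o | ~y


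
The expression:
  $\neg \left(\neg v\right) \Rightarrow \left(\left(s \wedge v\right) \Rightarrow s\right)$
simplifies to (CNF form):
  $\text{True}$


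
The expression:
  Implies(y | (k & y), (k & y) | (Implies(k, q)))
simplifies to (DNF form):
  True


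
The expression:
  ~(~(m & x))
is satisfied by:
  {m: True, x: True}


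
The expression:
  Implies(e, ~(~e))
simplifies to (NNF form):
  True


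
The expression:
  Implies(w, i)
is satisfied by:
  {i: True, w: False}
  {w: False, i: False}
  {w: True, i: True}


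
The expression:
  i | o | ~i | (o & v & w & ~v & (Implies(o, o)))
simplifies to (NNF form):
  True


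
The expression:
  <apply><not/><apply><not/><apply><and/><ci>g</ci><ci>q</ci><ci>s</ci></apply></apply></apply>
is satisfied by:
  {g: True, s: True, q: True}


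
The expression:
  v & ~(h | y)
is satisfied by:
  {v: True, y: False, h: False}


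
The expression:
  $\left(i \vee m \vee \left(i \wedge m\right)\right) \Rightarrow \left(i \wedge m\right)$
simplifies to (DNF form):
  $\left(i \wedge m\right) \vee \left(\neg i \wedge \neg m\right)$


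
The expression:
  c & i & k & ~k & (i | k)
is never true.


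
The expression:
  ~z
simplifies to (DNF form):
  ~z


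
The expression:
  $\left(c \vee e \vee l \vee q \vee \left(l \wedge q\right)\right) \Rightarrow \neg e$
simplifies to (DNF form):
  $\neg e$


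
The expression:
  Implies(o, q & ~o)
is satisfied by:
  {o: False}


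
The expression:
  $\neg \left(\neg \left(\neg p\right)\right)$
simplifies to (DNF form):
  $\neg p$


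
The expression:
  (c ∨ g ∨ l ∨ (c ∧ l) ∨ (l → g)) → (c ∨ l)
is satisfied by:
  {c: True, l: True}
  {c: True, l: False}
  {l: True, c: False}


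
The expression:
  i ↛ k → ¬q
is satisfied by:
  {k: True, q: False, i: False}
  {q: False, i: False, k: False}
  {i: True, k: True, q: False}
  {i: True, q: False, k: False}
  {k: True, q: True, i: False}
  {q: True, k: False, i: False}
  {i: True, q: True, k: True}


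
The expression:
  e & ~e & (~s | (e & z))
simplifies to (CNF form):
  False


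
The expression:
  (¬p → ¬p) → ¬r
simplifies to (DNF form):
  ¬r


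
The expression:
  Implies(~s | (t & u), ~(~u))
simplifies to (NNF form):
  s | u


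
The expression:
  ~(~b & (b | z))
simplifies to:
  b | ~z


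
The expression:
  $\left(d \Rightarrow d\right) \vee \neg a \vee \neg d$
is always true.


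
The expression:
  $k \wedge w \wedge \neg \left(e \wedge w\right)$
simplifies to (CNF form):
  $k \wedge w \wedge \neg e$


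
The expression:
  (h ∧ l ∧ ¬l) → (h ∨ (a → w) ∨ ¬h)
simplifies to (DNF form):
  True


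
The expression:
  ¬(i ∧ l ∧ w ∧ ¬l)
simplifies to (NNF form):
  True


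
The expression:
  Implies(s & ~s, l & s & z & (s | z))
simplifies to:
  True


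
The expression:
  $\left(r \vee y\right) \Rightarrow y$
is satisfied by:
  {y: True, r: False}
  {r: False, y: False}
  {r: True, y: True}


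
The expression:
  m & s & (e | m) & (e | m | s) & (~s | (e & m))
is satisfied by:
  {m: True, e: True, s: True}


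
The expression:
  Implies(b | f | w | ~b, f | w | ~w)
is always true.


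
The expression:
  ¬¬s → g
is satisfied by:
  {g: True, s: False}
  {s: False, g: False}
  {s: True, g: True}


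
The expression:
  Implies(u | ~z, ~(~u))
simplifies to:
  u | z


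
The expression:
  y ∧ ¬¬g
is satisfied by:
  {g: True, y: True}


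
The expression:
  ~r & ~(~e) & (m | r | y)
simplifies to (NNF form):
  e & ~r & (m | y)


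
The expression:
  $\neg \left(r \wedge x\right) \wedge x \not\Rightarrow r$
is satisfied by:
  {x: True, r: False}


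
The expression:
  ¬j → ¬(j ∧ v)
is always true.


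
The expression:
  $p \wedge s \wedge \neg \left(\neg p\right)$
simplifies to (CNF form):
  $p \wedge s$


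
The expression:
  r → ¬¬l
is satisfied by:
  {l: True, r: False}
  {r: False, l: False}
  {r: True, l: True}


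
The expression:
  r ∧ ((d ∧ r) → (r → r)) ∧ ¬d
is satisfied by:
  {r: True, d: False}


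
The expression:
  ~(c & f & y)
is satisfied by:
  {c: False, y: False, f: False}
  {f: True, c: False, y: False}
  {y: True, c: False, f: False}
  {f: True, y: True, c: False}
  {c: True, f: False, y: False}
  {f: True, c: True, y: False}
  {y: True, c: True, f: False}


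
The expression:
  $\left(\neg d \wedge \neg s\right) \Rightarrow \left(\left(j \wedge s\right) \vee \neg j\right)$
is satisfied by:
  {d: True, s: True, j: False}
  {d: True, s: False, j: False}
  {s: True, d: False, j: False}
  {d: False, s: False, j: False}
  {j: True, d: True, s: True}
  {j: True, d: True, s: False}
  {j: True, s: True, d: False}


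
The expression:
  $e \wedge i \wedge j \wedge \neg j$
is never true.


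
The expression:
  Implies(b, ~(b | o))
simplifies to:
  ~b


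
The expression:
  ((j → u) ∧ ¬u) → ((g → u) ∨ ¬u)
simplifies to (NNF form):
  True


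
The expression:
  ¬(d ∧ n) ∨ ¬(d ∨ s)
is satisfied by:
  {d: False, n: False}
  {n: True, d: False}
  {d: True, n: False}


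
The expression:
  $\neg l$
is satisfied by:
  {l: False}


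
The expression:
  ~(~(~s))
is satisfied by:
  {s: False}


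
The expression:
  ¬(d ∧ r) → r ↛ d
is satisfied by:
  {r: True}


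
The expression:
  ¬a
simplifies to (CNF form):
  ¬a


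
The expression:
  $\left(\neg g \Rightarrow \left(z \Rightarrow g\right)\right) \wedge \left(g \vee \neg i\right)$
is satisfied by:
  {g: True, i: False, z: False}
  {z: True, g: True, i: False}
  {g: True, i: True, z: False}
  {z: True, g: True, i: True}
  {z: False, i: False, g: False}


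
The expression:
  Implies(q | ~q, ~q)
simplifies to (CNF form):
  ~q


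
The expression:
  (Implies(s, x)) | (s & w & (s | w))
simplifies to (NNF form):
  w | x | ~s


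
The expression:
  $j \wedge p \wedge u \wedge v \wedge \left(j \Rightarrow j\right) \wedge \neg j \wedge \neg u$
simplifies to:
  $\text{False}$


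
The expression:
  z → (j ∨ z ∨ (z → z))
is always true.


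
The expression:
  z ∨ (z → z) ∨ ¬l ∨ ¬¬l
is always true.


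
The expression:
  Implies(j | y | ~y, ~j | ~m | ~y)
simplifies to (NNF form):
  ~j | ~m | ~y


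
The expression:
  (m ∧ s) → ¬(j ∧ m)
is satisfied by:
  {s: False, m: False, j: False}
  {j: True, s: False, m: False}
  {m: True, s: False, j: False}
  {j: True, m: True, s: False}
  {s: True, j: False, m: False}
  {j: True, s: True, m: False}
  {m: True, s: True, j: False}


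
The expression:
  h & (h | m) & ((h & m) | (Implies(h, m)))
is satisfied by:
  {h: True, m: True}


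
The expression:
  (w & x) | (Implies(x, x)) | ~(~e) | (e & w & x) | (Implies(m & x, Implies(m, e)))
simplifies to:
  True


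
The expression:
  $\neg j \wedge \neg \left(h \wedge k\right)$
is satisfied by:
  {h: False, j: False, k: False}
  {k: True, h: False, j: False}
  {h: True, k: False, j: False}


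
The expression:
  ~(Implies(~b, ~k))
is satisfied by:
  {k: True, b: False}


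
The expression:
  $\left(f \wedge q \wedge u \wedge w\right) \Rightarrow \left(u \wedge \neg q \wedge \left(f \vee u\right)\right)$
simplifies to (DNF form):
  $\neg f \vee \neg q \vee \neg u \vee \neg w$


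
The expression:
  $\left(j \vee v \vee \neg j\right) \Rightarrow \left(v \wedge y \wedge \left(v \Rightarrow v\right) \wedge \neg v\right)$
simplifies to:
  $\text{False}$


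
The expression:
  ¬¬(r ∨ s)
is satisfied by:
  {r: True, s: True}
  {r: True, s: False}
  {s: True, r: False}


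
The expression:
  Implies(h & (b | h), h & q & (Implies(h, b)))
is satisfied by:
  {q: True, b: True, h: False}
  {q: True, b: False, h: False}
  {b: True, q: False, h: False}
  {q: False, b: False, h: False}
  {q: True, h: True, b: True}


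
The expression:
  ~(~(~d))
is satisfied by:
  {d: False}


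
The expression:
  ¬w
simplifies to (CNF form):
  ¬w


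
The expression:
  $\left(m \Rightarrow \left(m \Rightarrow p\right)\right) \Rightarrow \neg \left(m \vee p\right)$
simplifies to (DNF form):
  $\neg p$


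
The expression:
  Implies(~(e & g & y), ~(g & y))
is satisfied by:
  {e: True, g: False, y: False}
  {g: False, y: False, e: False}
  {y: True, e: True, g: False}
  {y: True, g: False, e: False}
  {e: True, g: True, y: False}
  {g: True, e: False, y: False}
  {y: True, g: True, e: True}


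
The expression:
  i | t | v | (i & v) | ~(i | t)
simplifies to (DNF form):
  True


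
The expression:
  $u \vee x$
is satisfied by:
  {x: True, u: True}
  {x: True, u: False}
  {u: True, x: False}


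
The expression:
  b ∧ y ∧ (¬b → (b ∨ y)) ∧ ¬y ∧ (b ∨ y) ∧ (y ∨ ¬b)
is never true.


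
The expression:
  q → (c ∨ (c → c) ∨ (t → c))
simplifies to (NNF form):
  True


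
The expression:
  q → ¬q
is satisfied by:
  {q: False}


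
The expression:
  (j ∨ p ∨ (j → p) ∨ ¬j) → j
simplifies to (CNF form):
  j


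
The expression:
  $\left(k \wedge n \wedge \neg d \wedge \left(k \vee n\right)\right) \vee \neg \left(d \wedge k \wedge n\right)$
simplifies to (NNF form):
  $\neg d \vee \neg k \vee \neg n$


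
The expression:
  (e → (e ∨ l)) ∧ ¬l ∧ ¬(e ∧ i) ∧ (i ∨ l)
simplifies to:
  i ∧ ¬e ∧ ¬l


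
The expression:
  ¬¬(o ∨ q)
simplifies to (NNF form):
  o ∨ q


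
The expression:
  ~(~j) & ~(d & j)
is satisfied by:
  {j: True, d: False}


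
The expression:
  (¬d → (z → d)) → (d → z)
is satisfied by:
  {z: True, d: False}
  {d: False, z: False}
  {d: True, z: True}


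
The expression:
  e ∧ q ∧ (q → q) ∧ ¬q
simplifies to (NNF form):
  False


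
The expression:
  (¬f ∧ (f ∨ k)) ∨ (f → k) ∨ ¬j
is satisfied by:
  {k: True, j: False, f: False}
  {k: False, j: False, f: False}
  {f: True, k: True, j: False}
  {f: True, k: False, j: False}
  {j: True, k: True, f: False}
  {j: True, k: False, f: False}
  {j: True, f: True, k: True}


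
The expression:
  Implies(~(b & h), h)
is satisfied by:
  {h: True}


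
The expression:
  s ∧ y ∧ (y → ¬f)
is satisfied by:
  {s: True, y: True, f: False}


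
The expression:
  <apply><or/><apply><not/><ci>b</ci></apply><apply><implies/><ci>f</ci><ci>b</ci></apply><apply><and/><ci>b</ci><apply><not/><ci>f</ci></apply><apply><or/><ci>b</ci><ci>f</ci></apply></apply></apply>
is always true.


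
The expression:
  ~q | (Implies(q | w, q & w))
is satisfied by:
  {w: True, q: False}
  {q: False, w: False}
  {q: True, w: True}


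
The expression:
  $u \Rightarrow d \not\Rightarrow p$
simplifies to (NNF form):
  $\left(d \wedge \neg p\right) \vee \neg u$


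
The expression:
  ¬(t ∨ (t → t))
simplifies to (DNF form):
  False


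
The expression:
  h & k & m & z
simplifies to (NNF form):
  h & k & m & z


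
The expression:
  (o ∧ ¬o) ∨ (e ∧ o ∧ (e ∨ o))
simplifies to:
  e ∧ o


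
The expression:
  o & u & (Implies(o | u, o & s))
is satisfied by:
  {u: True, s: True, o: True}


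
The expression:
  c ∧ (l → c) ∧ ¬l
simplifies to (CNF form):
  c ∧ ¬l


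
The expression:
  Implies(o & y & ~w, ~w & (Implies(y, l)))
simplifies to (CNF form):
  l | w | ~o | ~y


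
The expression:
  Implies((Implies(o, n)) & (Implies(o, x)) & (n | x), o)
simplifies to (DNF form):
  o | (~n & ~x)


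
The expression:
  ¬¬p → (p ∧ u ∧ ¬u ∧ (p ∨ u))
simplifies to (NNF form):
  ¬p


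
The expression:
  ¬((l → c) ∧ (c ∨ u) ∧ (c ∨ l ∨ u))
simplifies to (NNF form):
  ¬c ∧ (l ∨ ¬u)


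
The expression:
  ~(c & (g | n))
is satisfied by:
  {g: False, c: False, n: False}
  {n: True, g: False, c: False}
  {g: True, n: False, c: False}
  {n: True, g: True, c: False}
  {c: True, n: False, g: False}


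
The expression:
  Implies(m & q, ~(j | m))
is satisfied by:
  {m: False, q: False}
  {q: True, m: False}
  {m: True, q: False}


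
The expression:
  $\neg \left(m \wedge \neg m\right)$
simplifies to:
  $\text{True}$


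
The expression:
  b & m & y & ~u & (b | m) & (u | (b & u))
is never true.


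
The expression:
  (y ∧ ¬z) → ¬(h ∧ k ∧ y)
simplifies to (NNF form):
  z ∨ ¬h ∨ ¬k ∨ ¬y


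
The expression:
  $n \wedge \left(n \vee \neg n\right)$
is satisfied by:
  {n: True}


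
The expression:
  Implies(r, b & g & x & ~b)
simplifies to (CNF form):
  ~r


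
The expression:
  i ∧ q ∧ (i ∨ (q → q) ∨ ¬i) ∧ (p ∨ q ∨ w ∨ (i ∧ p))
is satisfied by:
  {i: True, q: True}


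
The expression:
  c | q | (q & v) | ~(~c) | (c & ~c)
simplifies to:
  c | q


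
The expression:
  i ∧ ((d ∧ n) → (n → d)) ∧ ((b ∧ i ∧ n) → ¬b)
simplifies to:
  i ∧ (¬b ∨ ¬n)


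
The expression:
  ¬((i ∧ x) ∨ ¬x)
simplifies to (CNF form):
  x ∧ ¬i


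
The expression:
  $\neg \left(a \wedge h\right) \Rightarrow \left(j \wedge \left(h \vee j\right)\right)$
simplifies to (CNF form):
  $\left(a \vee j\right) \wedge \left(h \vee j\right)$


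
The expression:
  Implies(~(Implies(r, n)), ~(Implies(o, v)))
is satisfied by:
  {n: True, o: True, v: False, r: False}
  {n: True, v: False, o: False, r: False}
  {n: True, o: True, v: True, r: False}
  {n: True, v: True, o: False, r: False}
  {o: True, n: False, v: False, r: False}
  {n: False, v: False, o: False, r: False}
  {o: True, v: True, n: False, r: False}
  {v: True, n: False, o: False, r: False}
  {r: True, o: True, n: True, v: False}
  {r: True, n: True, v: False, o: False}
  {r: True, o: True, n: True, v: True}
  {r: True, n: True, v: True, o: False}
  {r: True, o: True, n: False, v: False}


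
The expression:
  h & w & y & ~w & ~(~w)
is never true.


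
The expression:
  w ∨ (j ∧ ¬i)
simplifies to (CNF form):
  (j ∨ w) ∧ (w ∨ ¬i)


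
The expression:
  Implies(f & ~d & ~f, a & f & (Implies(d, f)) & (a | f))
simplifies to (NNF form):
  True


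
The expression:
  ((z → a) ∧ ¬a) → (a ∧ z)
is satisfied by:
  {a: True, z: True}
  {a: True, z: False}
  {z: True, a: False}


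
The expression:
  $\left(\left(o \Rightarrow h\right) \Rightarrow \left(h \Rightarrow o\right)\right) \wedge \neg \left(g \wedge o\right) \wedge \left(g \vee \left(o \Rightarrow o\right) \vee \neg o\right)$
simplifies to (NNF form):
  $\left(o \wedge \neg g\right) \vee \left(\neg h \wedge \neg o\right)$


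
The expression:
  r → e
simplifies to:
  e ∨ ¬r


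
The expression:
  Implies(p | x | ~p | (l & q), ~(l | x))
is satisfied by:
  {x: False, l: False}


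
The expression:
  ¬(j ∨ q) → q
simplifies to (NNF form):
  j ∨ q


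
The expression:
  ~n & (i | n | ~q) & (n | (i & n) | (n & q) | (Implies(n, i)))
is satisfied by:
  {i: True, n: False, q: False}
  {n: False, q: False, i: False}
  {i: True, q: True, n: False}


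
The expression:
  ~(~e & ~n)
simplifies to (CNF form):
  e | n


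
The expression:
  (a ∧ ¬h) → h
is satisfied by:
  {h: True, a: False}
  {a: False, h: False}
  {a: True, h: True}


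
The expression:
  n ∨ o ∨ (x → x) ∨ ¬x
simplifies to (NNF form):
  True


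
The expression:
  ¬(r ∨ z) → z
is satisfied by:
  {r: True, z: True}
  {r: True, z: False}
  {z: True, r: False}


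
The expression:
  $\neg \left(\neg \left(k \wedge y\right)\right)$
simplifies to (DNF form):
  $k \wedge y$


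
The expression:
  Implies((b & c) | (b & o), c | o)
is always true.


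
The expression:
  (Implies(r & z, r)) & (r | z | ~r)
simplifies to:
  True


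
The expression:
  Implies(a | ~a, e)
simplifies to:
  e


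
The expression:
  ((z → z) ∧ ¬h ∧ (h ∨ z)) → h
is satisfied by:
  {h: True, z: False}
  {z: False, h: False}
  {z: True, h: True}


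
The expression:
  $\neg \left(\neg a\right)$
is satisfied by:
  {a: True}


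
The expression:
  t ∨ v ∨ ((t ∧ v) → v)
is always true.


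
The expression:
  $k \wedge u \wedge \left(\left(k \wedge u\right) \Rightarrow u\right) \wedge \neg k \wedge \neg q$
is never true.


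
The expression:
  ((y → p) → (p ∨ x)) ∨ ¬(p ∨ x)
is always true.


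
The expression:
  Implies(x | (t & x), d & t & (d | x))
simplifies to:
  ~x | (d & t)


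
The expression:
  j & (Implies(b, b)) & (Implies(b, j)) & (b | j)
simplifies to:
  j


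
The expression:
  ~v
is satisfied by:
  {v: False}


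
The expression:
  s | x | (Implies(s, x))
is always true.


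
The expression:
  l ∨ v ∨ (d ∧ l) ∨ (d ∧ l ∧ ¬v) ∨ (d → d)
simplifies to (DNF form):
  True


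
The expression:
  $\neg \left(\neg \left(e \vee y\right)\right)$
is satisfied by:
  {y: True, e: True}
  {y: True, e: False}
  {e: True, y: False}


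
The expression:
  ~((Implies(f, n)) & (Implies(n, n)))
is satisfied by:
  {f: True, n: False}


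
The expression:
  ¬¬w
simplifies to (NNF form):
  w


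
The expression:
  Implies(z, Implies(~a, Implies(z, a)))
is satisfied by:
  {a: True, z: False}
  {z: False, a: False}
  {z: True, a: True}


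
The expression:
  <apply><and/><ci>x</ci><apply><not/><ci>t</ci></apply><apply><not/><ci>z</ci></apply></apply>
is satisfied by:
  {x: True, z: False, t: False}


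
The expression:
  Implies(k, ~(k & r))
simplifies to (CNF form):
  ~k | ~r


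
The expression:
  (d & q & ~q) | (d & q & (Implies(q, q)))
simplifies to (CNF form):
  d & q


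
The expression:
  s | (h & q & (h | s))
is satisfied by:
  {s: True, h: True, q: True}
  {s: True, h: True, q: False}
  {s: True, q: True, h: False}
  {s: True, q: False, h: False}
  {h: True, q: True, s: False}


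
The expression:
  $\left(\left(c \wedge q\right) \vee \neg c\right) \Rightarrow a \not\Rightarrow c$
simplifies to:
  $\left(a \wedge \neg c\right) \vee \left(c \wedge \neg q\right)$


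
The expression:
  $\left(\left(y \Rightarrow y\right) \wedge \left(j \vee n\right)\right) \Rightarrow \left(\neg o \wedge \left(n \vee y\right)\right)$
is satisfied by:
  {y: True, n: False, o: False, j: False}
  {y: False, n: False, o: False, j: False}
  {j: True, y: True, n: False, o: False}
  {n: True, y: True, j: False, o: False}
  {n: True, j: False, y: False, o: False}
  {j: True, n: True, y: True, o: False}
  {j: True, n: True, y: False, o: False}
  {o: True, y: True, n: False, j: False}
  {o: True, y: False, n: False, j: False}


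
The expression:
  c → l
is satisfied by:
  {l: True, c: False}
  {c: False, l: False}
  {c: True, l: True}


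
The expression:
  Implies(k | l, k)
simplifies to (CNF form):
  k | ~l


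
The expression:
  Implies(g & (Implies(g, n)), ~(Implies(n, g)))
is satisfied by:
  {g: False, n: False}
  {n: True, g: False}
  {g: True, n: False}


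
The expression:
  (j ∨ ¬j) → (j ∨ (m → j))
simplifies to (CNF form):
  j ∨ ¬m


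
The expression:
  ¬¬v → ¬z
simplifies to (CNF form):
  ¬v ∨ ¬z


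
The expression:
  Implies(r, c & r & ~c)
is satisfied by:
  {r: False}


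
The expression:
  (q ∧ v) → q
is always true.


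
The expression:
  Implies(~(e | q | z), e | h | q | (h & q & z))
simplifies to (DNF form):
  e | h | q | z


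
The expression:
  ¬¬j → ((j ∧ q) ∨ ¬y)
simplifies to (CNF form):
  q ∨ ¬j ∨ ¬y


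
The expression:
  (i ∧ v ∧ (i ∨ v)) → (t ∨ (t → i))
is always true.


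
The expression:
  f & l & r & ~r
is never true.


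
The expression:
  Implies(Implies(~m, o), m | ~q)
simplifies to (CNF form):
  m | ~o | ~q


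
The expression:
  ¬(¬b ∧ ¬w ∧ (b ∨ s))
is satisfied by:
  {b: True, w: True, s: False}
  {b: True, s: False, w: False}
  {w: True, s: False, b: False}
  {w: False, s: False, b: False}
  {b: True, w: True, s: True}
  {b: True, s: True, w: False}
  {w: True, s: True, b: False}


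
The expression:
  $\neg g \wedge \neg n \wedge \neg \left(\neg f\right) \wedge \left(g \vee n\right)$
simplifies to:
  $\text{False}$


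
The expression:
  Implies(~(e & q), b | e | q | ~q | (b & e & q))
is always true.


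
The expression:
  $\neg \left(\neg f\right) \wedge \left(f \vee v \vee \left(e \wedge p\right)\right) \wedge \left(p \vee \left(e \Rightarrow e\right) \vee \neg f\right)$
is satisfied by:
  {f: True}


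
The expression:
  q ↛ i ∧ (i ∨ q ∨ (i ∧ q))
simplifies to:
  q ∧ ¬i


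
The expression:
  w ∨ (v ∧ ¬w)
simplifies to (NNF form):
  v ∨ w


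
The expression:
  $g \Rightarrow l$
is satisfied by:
  {l: True, g: False}
  {g: False, l: False}
  {g: True, l: True}


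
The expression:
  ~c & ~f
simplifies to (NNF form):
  ~c & ~f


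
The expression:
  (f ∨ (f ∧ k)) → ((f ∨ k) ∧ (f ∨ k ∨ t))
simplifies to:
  True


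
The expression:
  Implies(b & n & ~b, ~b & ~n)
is always true.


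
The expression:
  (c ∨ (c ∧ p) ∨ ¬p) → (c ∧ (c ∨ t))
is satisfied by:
  {c: True, p: True}
  {c: True, p: False}
  {p: True, c: False}


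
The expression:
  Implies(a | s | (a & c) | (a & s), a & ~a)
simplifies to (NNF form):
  ~a & ~s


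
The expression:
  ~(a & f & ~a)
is always true.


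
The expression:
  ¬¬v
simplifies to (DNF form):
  v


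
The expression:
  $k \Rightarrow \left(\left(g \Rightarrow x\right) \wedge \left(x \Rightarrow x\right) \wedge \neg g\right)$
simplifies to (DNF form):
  $\neg g \vee \neg k$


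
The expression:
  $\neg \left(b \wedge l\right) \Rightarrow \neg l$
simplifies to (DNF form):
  $b \vee \neg l$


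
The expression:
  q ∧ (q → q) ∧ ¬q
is never true.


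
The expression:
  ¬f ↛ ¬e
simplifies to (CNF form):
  e ∧ ¬f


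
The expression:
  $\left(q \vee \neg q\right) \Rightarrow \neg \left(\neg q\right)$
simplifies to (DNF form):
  $q$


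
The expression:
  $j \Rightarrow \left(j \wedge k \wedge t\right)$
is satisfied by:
  {k: True, t: True, j: False}
  {k: True, t: False, j: False}
  {t: True, k: False, j: False}
  {k: False, t: False, j: False}
  {j: True, k: True, t: True}


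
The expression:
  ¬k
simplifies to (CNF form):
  ¬k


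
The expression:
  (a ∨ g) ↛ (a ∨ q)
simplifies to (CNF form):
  g ∧ ¬a ∧ ¬q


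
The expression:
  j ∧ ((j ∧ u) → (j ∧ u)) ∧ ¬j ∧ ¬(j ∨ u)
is never true.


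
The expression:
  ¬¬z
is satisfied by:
  {z: True}


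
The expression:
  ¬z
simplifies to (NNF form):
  ¬z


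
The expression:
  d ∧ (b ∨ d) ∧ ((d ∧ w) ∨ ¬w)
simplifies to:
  d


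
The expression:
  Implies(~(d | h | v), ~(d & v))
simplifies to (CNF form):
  True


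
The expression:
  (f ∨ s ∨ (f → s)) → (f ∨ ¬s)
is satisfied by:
  {f: True, s: False}
  {s: False, f: False}
  {s: True, f: True}


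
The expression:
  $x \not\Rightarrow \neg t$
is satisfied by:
  {t: True, x: True}


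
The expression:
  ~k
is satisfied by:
  {k: False}


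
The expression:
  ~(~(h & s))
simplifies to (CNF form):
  h & s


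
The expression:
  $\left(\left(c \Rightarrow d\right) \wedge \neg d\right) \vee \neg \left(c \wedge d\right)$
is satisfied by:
  {c: False, d: False}
  {d: True, c: False}
  {c: True, d: False}


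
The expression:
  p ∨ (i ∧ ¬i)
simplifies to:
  p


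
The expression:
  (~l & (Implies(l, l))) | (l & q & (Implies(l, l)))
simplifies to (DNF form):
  q | ~l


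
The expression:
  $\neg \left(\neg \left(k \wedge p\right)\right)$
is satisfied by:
  {p: True, k: True}


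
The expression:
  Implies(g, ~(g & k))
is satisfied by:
  {g: False, k: False}
  {k: True, g: False}
  {g: True, k: False}


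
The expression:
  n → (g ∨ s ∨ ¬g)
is always true.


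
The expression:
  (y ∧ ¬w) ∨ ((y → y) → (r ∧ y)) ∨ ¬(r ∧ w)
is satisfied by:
  {y: True, w: False, r: False}
  {w: False, r: False, y: False}
  {r: True, y: True, w: False}
  {r: True, w: False, y: False}
  {y: True, w: True, r: False}
  {w: True, y: False, r: False}
  {r: True, w: True, y: True}


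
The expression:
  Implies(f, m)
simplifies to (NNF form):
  m | ~f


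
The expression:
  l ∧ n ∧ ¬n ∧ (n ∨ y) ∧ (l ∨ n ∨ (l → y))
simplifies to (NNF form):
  False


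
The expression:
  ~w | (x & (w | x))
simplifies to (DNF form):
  x | ~w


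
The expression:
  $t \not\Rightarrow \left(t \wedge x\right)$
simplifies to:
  $t \wedge \neg x$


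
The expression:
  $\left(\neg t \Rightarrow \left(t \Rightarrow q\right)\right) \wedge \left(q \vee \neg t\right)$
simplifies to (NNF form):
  $q \vee \neg t$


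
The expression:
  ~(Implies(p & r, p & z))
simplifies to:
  p & r & ~z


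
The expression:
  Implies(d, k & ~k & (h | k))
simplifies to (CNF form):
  ~d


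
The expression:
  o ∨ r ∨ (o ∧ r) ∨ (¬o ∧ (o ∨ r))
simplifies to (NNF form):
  o ∨ r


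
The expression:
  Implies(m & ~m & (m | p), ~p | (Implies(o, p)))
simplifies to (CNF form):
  True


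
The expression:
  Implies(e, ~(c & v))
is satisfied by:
  {v: False, c: False, e: False}
  {e: True, v: False, c: False}
  {c: True, v: False, e: False}
  {e: True, c: True, v: False}
  {v: True, e: False, c: False}
  {e: True, v: True, c: False}
  {c: True, v: True, e: False}


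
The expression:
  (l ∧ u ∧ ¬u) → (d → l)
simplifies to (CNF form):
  True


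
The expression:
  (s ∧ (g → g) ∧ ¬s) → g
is always true.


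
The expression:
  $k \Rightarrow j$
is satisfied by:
  {j: True, k: False}
  {k: False, j: False}
  {k: True, j: True}


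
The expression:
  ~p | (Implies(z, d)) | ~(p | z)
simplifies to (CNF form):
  d | ~p | ~z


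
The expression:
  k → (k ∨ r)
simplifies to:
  True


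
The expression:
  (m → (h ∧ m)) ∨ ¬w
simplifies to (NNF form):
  h ∨ ¬m ∨ ¬w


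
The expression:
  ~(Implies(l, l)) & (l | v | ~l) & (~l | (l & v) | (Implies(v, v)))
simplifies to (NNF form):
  False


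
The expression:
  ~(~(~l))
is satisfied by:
  {l: False}


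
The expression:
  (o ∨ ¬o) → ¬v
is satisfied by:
  {v: False}


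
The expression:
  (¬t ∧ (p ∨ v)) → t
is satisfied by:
  {t: True, p: False, v: False}
  {t: True, v: True, p: False}
  {t: True, p: True, v: False}
  {t: True, v: True, p: True}
  {v: False, p: False, t: False}


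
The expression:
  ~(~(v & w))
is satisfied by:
  {w: True, v: True}


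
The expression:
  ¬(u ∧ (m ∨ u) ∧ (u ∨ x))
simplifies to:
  ¬u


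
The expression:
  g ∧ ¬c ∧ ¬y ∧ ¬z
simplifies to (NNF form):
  g ∧ ¬c ∧ ¬y ∧ ¬z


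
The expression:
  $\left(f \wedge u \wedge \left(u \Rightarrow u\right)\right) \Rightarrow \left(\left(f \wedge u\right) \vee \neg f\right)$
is always true.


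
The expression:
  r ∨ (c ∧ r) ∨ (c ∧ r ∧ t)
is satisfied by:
  {r: True}


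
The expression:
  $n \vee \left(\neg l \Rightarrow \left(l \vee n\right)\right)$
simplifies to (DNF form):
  $l \vee n$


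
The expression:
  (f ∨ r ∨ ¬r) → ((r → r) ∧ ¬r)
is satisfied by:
  {r: False}


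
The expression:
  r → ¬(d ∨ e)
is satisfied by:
  {d: False, r: False, e: False}
  {e: True, d: False, r: False}
  {d: True, e: False, r: False}
  {e: True, d: True, r: False}
  {r: True, e: False, d: False}


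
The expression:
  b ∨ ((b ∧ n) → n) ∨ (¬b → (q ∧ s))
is always true.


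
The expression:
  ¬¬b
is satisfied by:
  {b: True}


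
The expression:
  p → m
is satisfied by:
  {m: True, p: False}
  {p: False, m: False}
  {p: True, m: True}


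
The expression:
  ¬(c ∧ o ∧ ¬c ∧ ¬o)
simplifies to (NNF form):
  True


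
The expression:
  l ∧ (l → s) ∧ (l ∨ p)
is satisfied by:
  {s: True, l: True}


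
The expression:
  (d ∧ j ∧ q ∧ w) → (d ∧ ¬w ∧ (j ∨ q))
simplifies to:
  ¬d ∨ ¬j ∨ ¬q ∨ ¬w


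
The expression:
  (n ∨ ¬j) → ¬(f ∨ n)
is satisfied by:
  {j: True, n: False, f: False}
  {n: False, f: False, j: False}
  {f: True, j: True, n: False}


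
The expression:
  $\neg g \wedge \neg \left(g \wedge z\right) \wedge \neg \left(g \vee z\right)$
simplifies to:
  $\neg g \wedge \neg z$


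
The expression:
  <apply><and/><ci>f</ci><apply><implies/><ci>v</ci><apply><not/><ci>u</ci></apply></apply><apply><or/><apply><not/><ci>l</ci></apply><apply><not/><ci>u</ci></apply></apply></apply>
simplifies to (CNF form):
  <apply><and/><ci>f</ci><apply><or/><apply><not/><ci>l</ci></apply><apply><not/><ci>u</ci></apply></apply><apply><or/><apply><not/><ci>u</ci></apply><apply><not/><ci>v</ci></apply></apply></apply>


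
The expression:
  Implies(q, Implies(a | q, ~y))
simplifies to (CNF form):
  ~q | ~y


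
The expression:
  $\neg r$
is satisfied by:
  {r: False}


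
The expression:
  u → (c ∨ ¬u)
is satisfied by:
  {c: True, u: False}
  {u: False, c: False}
  {u: True, c: True}


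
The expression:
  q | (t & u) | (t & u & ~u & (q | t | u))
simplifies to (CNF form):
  (q | t) & (q | u)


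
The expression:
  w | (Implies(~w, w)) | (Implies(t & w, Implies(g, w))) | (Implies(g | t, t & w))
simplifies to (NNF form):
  True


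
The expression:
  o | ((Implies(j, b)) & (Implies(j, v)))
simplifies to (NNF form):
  o | ~j | (b & v)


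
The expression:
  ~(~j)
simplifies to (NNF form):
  j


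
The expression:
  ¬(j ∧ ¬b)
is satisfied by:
  {b: True, j: False}
  {j: False, b: False}
  {j: True, b: True}


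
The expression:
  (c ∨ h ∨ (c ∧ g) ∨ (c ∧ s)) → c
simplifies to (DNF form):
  c ∨ ¬h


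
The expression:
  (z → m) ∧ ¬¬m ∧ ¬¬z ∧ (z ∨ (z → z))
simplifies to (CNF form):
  m ∧ z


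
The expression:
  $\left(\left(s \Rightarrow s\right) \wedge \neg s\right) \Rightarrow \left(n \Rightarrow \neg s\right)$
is always true.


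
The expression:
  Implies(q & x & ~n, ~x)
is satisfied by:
  {n: True, q: False, x: False}
  {q: False, x: False, n: False}
  {n: True, x: True, q: False}
  {x: True, q: False, n: False}
  {n: True, q: True, x: False}
  {q: True, n: False, x: False}
  {n: True, x: True, q: True}


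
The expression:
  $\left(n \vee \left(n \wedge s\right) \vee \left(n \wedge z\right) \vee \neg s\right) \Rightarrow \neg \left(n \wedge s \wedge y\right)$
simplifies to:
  $\neg n \vee \neg s \vee \neg y$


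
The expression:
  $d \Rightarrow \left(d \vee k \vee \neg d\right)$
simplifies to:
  $\text{True}$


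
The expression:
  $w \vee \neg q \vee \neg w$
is always true.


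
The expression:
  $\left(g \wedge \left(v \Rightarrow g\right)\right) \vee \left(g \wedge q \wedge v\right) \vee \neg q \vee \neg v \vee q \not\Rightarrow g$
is always true.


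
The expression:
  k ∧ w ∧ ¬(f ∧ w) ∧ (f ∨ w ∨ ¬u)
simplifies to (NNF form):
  k ∧ w ∧ ¬f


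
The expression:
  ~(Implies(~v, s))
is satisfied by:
  {v: False, s: False}


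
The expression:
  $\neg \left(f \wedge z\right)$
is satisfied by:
  {z: False, f: False}
  {f: True, z: False}
  {z: True, f: False}


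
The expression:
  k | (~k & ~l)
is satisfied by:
  {k: True, l: False}
  {l: False, k: False}
  {l: True, k: True}


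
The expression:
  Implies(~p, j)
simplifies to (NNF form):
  j | p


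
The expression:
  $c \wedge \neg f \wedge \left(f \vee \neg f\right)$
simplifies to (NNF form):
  $c \wedge \neg f$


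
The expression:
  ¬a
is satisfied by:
  {a: False}


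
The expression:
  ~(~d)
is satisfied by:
  {d: True}


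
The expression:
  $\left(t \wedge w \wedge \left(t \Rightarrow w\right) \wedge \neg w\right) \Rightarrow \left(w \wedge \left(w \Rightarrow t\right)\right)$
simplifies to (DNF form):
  $\text{True}$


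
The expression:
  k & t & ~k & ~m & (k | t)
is never true.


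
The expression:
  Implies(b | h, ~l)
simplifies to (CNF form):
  (~b | ~l) & (~h | ~l)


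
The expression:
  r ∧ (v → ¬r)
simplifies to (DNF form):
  r ∧ ¬v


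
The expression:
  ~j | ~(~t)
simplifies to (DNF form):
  t | ~j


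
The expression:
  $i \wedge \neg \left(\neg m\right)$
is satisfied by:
  {m: True, i: True}


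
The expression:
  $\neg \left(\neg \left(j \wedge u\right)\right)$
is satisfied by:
  {j: True, u: True}


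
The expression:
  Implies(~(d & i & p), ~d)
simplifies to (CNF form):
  (i | ~d) & (p | ~d)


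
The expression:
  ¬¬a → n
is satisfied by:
  {n: True, a: False}
  {a: False, n: False}
  {a: True, n: True}


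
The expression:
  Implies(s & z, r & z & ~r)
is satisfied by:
  {s: False, z: False}
  {z: True, s: False}
  {s: True, z: False}


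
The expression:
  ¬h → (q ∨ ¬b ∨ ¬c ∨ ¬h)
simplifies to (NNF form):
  True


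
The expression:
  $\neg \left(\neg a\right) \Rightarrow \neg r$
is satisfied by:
  {a: False, r: False}
  {r: True, a: False}
  {a: True, r: False}


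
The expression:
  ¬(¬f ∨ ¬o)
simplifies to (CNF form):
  f ∧ o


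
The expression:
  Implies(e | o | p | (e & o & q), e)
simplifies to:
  e | (~o & ~p)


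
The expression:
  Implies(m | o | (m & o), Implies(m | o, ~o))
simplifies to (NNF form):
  ~o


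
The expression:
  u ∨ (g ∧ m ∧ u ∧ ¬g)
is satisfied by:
  {u: True}


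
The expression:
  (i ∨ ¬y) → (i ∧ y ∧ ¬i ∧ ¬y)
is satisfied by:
  {y: True, i: False}


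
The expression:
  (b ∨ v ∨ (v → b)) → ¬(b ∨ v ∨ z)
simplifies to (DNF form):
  ¬b ∧ ¬v ∧ ¬z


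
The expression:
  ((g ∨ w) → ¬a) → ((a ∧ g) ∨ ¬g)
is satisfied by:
  {a: True, g: False}
  {g: False, a: False}
  {g: True, a: True}


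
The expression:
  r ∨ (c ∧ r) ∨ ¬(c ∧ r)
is always true.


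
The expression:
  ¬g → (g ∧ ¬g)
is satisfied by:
  {g: True}


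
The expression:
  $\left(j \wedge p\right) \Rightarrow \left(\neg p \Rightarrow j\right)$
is always true.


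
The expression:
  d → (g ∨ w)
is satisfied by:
  {g: True, w: True, d: False}
  {g: True, w: False, d: False}
  {w: True, g: False, d: False}
  {g: False, w: False, d: False}
  {d: True, g: True, w: True}
  {d: True, g: True, w: False}
  {d: True, w: True, g: False}
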